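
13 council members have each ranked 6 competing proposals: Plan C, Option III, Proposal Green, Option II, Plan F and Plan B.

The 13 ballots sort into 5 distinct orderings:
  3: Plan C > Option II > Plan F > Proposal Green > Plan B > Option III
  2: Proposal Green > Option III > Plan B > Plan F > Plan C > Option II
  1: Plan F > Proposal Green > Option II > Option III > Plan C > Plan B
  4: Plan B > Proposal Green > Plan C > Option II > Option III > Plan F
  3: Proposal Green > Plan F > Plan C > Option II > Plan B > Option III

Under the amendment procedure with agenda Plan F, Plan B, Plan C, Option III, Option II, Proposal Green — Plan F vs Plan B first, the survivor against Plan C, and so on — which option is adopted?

Proposal Green

Round 1: Plan F vs Plan B — 7–6, Plan F advances.
Round 2: Plan F vs Plan C — 6–7, Plan C advances.
Round 3: Plan C vs Option III — 10–3, Plan C advances.
Round 4: Plan C vs Option II — 12–1, Plan C advances.
Round 5: Plan C vs Proposal Green — 3–10, Proposal Green advances.
Proposal Green survives the agenda.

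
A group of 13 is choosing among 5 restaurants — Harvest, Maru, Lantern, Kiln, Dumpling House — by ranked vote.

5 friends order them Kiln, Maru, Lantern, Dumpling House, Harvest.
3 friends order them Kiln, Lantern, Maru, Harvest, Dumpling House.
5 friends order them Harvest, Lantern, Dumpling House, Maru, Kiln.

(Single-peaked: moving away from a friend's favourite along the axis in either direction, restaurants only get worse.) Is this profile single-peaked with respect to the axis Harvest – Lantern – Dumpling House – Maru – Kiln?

no

Axis positions: Harvest=1, Lantern=2, Dumpling House=3, Maru=4, Kiln=5.
Cluster 1: ranking walks positions 5-4-2-3-1; Lantern is ranked above Dumpling House even though Dumpling House lies between Lantern and the peak Kiln on the axis — preferences dip and rise again. Not single-peaked.
Cluster 2: ranking walks positions 5-2-4-1-3; Lantern is ranked above Maru even though Maru lies between Lantern and the peak Kiln on the axis — preferences dip and rise again. Not single-peaked.
Cluster 3 (peak Harvest at position 1): ranking walks positions 1-2-3-4-5, expanding outward from the peak — single-peaked.
Cluster 1 violates single-peakedness, so the profile is not single-peaked on this axis.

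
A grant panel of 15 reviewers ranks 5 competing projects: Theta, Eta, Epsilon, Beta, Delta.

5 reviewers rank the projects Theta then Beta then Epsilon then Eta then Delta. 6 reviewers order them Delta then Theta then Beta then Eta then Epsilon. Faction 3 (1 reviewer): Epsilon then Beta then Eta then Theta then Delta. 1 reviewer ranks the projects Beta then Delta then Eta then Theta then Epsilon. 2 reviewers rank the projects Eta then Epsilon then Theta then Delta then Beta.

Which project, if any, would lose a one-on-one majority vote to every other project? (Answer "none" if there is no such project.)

Head-to-head results (15 reviewers):
Theta–Eta: Theta 11–4.
Theta vs Epsilon: 12 to 3, Theta.
Theta vs Beta: Theta is ranked higher on 5+6+2 = 13 ballots, Beta on 2. Theta wins 13–2.
Theta vs Delta: Theta wins 8–7.
Eta vs Epsilon: 9 to 6, Eta.
Eta vs Beta: Eta is ranked higher on 2 ballots, Beta on 13. Beta wins 13–2.
Eta vs Delta: Eta wins 8–7.
Epsilon vs Beta: Beta wins 12–3.
Epsilon vs Delta: Epsilon is ranked higher on 5+1+2 = 8 ballots, Delta on 7. Epsilon wins 8–7.
Beta vs Delta: 5+1+1 = 7 for Beta, 8 for Delta — Delta by 8–7.
Each project has at least one pairwise win (Theta beats Eta; Eta beats Epsilon; Epsilon beats Delta; Beta beats Eta; Delta beats Beta) — no Condorcet loser.

none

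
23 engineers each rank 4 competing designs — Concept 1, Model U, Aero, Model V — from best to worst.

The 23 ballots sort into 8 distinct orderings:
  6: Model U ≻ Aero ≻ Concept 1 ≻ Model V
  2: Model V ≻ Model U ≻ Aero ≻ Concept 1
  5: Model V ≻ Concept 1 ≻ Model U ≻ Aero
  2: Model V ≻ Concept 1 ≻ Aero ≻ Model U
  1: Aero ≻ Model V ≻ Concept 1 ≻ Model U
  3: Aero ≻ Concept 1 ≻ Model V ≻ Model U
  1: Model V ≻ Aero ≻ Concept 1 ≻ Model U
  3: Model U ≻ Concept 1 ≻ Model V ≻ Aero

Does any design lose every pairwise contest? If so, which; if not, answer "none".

none

Head-to-head results (23 engineers):
Concept 1 vs Model U: Concept 1, 12–11.
Concept 1 vs Aero: Concept 1 is ranked higher on 5+2+3 = 10 ballots, Aero on 13. Aero wins 13–10.
Concept 1 vs Model V: 12 to 11, Concept 1.
Model U–Aero: Model U 16–7.
Model U–Model V: Model V 14–9.
Aero vs Model V: 6+1+3 = 10 for Aero, 13 for Model V — Model V by 13–10.
Every design wins at least one matchup (Concept 1 beats Model U; Model U beats Aero; Aero beats Concept 1; Model V beats Model U), so there is no Condorcet loser.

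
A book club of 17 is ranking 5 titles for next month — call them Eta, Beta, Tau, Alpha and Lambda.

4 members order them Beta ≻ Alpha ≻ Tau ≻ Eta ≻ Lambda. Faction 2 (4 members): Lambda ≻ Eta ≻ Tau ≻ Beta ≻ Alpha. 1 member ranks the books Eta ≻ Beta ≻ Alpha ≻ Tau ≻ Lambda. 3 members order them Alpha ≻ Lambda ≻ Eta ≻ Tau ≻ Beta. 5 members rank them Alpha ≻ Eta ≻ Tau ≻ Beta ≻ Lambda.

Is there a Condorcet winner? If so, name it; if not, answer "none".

none

Head-to-head results (17 members):
Eta vs Beta: Eta is ranked higher on 4+1+3+5 = 13 ballots, Beta on 4. Eta wins 13–4.
Eta vs Tau: Eta preferred on 4+1+3+5 = 13 ballots; Eta wins 13–4.
Eta vs Alpha: Alpha, 12–5.
Eta vs Lambda: Eta wins 10–7.
Beta vs Tau: 4+1 = 5 for Beta, 12 for Tau — Tau by 12–5.
Beta vs Alpha: Beta wins 9–8.
Beta vs Lambda: 4+1+5 = 10 for Beta, 7 for Lambda — Beta by 10–7.
Tau vs Alpha: Alpha, 13–4.
Tau vs Lambda: Tau, 10–7.
Alpha–Lambda: Alpha 13–4.
No book is unbeaten: Eta loses to Alpha; Beta loses to Eta; Tau loses to Eta; Alpha loses to Beta; Lambda loses to Eta. In particular Eta beats Beta beats Alpha beats Eta is a majority cycle — no Condorcet winner exists.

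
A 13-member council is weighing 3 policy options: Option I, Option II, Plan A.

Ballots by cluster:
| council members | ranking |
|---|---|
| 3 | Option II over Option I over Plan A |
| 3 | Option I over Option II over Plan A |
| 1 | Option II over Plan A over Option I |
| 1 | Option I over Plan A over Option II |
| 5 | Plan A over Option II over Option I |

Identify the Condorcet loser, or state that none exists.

Plan A

Pairwise majorities:
Option I vs Option II: Option I preferred on 3+1 = 4 ballots; Option II wins 9–4.
Option I vs Plan A: Option I is ranked higher on 3+3+1 = 7 ballots, Plan A on 6. Option I wins 7–6.
Option II vs Plan A: Option II, 7–6.
Plan A loses to every other option — it is the Condorcet loser.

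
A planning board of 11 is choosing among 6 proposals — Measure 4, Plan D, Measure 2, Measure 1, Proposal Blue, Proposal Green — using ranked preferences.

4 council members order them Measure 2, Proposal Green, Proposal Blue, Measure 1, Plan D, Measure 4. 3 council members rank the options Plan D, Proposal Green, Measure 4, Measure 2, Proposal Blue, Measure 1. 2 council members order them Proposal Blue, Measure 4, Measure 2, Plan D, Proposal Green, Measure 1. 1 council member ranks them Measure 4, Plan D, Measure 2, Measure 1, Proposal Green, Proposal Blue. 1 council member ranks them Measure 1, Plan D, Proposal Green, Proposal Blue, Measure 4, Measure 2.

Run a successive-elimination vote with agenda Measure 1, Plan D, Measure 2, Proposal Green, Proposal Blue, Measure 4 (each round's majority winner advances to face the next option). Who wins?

Round 1: Measure 1 vs Plan D — 5–6, Plan D advances.
Round 2: Plan D vs Measure 2 — 5–6, Measure 2 advances.
Round 3: Measure 2 vs Proposal Green — 7–4, Measure 2 advances.
Round 4: Measure 2 vs Proposal Blue — 8–3, Measure 2 advances.
Round 5: Measure 2 vs Measure 4 — 4–7, Measure 4 advances.
The agenda winner is Measure 4.

Measure 4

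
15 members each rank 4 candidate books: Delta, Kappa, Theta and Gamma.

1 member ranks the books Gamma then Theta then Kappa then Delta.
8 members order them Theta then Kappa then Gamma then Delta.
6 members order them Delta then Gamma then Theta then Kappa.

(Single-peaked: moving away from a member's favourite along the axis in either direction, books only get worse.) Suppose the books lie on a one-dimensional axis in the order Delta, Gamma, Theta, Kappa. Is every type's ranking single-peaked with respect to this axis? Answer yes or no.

yes

Axis positions: Delta=1, Gamma=2, Theta=3, Kappa=4.
Type 1 (peak Gamma at position 2): ranking walks positions 2-3-4-1, expanding outward from the peak — single-peaked.
Type 2 (peak Theta at position 3): ranking walks positions 3-4-2-1, expanding outward from the peak — single-peaked.
Type 3 (peak Delta at position 1): ranking walks positions 1-2-3-4, expanding outward from the peak — single-peaked.
Every ranking is single-peaked on this axis.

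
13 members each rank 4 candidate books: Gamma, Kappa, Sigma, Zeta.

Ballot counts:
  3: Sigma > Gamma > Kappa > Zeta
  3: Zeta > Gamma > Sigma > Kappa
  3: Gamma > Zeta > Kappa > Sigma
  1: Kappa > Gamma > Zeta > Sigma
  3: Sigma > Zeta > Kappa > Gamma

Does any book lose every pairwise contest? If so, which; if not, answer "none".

Pairwise majorities:
Gamma vs Kappa: 9 to 4, Gamma.
Gamma vs Sigma: 3+3+1 = 7 for Gamma, 6 for Sigma — Gamma by 7–6.
Gamma vs Zeta: 3+3+1 = 7 for Gamma, 6 for Zeta — Gamma by 7–6.
Kappa vs Sigma: Sigma wins 9–4.
Kappa vs Zeta: 3+1 = 4 for Kappa, 9 for Zeta — Zeta by 9–4.
Sigma vs Zeta: Zeta wins 7–6.
Kappa is beaten in every head-to-head and is the Condorcet loser.

Kappa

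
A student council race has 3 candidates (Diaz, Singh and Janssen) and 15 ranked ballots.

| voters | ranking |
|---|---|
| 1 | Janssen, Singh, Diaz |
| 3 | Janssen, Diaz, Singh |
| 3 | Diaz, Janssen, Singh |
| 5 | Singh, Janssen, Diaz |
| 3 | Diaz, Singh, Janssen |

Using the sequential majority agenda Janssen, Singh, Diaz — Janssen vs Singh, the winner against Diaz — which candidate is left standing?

Diaz

Round 1: Janssen vs Singh — 7–8, Singh advances.
Round 2: Singh vs Diaz — 6–9, Diaz advances.
Diaz survives the agenda.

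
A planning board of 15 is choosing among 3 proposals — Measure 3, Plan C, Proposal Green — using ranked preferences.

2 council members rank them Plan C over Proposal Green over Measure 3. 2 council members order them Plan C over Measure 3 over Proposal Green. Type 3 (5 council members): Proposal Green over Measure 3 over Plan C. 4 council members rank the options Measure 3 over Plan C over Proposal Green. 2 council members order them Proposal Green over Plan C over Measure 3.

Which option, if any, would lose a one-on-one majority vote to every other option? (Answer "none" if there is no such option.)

none

Head-to-head results (15 council members):
Measure 3 vs Plan C: Measure 3, 9–6.
Measure 3 vs Proposal Green: Proposal Green wins 9–6.
Plan C vs Proposal Green: 8 to 7, Plan C.
No option is winless: Measure 3 beats Plan C; Plan C beats Proposal Green; Proposal Green beats Measure 3. There is no Condorcet loser.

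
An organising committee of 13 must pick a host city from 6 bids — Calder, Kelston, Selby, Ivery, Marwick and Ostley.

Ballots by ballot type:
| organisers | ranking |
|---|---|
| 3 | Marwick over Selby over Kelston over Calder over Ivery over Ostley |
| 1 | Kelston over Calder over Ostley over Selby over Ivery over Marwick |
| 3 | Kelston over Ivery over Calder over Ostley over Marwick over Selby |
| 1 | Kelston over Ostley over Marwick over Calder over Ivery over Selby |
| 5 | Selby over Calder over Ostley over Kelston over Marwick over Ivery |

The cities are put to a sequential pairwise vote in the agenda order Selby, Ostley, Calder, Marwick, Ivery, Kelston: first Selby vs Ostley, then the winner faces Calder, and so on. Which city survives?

Round 1: Selby vs Ostley — 8–5, Selby advances.
Round 2: Selby vs Calder — 8–5, Selby advances.
Round 3: Selby vs Marwick — 6–7, Marwick advances.
Round 4: Marwick vs Ivery — 9–4, Marwick advances.
Round 5: Marwick vs Kelston — 3–10, Kelston advances.
The agenda winner is Kelston.

Kelston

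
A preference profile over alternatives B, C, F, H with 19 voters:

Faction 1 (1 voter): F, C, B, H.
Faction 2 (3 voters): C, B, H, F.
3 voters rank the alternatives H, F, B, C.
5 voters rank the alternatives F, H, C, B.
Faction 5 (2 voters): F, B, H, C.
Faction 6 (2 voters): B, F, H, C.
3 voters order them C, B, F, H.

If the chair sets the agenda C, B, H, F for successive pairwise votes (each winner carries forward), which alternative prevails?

Round 1: C vs B — 12–7, C advances.
Round 2: C vs H — 7–12, H advances.
Round 3: H vs F — 6–13, F advances.
F survives the agenda.

F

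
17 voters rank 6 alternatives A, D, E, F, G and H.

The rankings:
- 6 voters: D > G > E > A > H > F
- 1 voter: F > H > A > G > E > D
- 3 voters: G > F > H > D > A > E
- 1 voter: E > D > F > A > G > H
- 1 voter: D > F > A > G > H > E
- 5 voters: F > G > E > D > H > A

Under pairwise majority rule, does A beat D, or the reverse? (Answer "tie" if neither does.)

D

Ballots ranking A above D: 1.
Ballots ranking D above A: 17 − 1 = 16.
D wins the head-to-head 16–1.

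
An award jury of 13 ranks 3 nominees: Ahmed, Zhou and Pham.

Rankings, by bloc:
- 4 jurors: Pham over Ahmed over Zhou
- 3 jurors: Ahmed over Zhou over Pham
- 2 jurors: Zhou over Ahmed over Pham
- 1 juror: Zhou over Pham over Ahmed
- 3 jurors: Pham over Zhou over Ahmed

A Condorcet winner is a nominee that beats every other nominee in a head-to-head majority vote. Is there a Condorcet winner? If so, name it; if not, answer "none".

Head-to-head results (13 jurors):
Ahmed vs Zhou: Ahmed preferred on 4+3 = 7 ballots; Ahmed wins 7–6.
Ahmed vs Pham: 3+2 = 5 for Ahmed, 8 for Pham — Pham by 8–5.
Zhou vs Pham: Zhou preferred on 3+2+1 = 6 ballots; Pham wins 7–6.
Pham defeats every rival head-to-head and is the Condorcet winner.

Pham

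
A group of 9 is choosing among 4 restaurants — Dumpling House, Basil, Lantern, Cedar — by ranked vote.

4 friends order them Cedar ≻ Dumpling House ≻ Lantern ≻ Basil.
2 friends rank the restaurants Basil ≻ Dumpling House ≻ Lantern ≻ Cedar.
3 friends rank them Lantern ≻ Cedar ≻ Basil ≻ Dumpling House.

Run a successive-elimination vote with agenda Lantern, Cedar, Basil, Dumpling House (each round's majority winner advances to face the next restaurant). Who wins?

Round 1: Lantern vs Cedar — 5–4, Lantern advances.
Round 2: Lantern vs Basil — 7–2, Lantern advances.
Round 3: Lantern vs Dumpling House — 3–6, Dumpling House advances.
The agenda winner is Dumpling House.

Dumpling House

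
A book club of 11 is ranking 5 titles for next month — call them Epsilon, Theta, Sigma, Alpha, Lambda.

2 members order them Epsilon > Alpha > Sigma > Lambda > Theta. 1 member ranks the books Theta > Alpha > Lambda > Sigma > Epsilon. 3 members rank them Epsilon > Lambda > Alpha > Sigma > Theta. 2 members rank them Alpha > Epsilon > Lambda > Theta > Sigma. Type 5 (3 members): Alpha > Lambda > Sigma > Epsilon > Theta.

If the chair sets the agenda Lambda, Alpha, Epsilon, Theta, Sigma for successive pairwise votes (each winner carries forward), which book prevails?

Alpha

Round 1: Lambda vs Alpha — 3–8, Alpha advances.
Round 2: Alpha vs Epsilon — 6–5, Alpha advances.
Round 3: Alpha vs Theta — 10–1, Alpha advances.
Round 4: Alpha vs Sigma — 11–0, Alpha advances.
The agenda winner is Alpha.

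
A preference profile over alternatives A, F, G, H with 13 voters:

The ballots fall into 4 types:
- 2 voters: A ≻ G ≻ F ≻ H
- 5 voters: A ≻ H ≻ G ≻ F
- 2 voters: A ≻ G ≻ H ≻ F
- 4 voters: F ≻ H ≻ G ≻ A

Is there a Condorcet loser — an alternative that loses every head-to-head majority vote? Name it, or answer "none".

Pairwise majorities:
A vs F: 9 to 4, A.
A vs G: 2+5+2 = 9 for A, 4 for G — A by 9–4.
A vs H: A, 9–4.
F vs G: F is ranked higher on 4 ballots, G on 9. G wins 9–4.
F vs H: F preferred on 2+4 = 6 ballots; H wins 7–6.
G–H: H 9–4.
F is beaten in every head-to-head and is the Condorcet loser.

F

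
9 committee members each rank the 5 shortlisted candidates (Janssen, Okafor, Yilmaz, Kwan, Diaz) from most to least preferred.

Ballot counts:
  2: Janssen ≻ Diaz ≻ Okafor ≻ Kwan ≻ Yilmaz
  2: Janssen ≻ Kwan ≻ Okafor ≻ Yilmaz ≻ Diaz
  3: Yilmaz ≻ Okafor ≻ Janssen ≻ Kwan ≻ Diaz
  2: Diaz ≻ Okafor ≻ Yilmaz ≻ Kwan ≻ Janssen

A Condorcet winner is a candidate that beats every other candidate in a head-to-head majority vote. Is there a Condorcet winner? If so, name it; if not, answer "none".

Okafor

Pairwise majorities:
Janssen vs Okafor: Okafor wins 5–4.
Janssen–Yilmaz: Yilmaz 5–4.
Janssen–Kwan: Janssen 7–2.
Janssen vs Diaz: Janssen, 7–2.
Okafor vs Yilmaz: Okafor, 6–3.
Okafor vs Kwan: Okafor, 7–2.
Okafor vs Diaz: Okafor wins 5–4.
Yilmaz vs Kwan: Yilmaz wins 5–4.
Yilmaz–Diaz: Yilmaz 5–4.
Kwan–Diaz: Kwan 5–4.
Okafor beats each of Janssen, Yilmaz, Kwan, Diaz — Okafor is the Condorcet winner.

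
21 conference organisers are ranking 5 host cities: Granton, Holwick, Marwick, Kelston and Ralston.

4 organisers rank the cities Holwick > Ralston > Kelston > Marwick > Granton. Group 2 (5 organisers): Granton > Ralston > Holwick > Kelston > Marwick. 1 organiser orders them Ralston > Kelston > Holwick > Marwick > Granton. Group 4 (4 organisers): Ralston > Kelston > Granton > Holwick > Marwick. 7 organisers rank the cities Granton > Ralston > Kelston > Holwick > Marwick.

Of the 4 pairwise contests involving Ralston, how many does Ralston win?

Ralston against each rival (21 organisers):
Ralston–Granton: Granton 12–9.
Ralston vs Holwick: 17 to 4, Ralston.
Ralston–Marwick: Ralston 21–0.
Ralston vs Kelston: Ralston, 21–0.
Ralston beats Holwick, Marwick, Kelston; loses to Granton — 3 pairwise wins.

3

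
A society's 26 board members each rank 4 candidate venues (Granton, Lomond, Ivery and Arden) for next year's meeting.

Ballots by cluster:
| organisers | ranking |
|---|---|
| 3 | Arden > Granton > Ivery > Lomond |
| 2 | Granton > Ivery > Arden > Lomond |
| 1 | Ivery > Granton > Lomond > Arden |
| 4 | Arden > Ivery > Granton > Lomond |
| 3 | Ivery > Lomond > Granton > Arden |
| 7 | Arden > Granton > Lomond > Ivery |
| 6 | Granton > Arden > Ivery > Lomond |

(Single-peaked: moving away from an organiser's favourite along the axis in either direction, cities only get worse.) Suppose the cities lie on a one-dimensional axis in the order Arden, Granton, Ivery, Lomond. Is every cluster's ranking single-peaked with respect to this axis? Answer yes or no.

Axis positions: Arden=1, Granton=2, Ivery=3, Lomond=4.
Cluster 1 (peak Arden at position 1): ranking walks positions 1-2-3-4, expanding outward from the peak — single-peaked.
Cluster 2 (peak Granton at position 2): ranking walks positions 2-3-1-4, expanding outward from the peak — single-peaked.
Cluster 3 (peak Ivery at position 3): ranking walks positions 3-2-4-1, expanding outward from the peak — single-peaked.
Cluster 4: ranking walks positions 1-3-2-4; Ivery is ranked above Granton even though Granton lies between Ivery and the peak Arden on the axis — preferences dip and rise again. Not single-peaked.
Cluster 5 (peak Ivery at position 3): ranking walks positions 3-4-2-1, expanding outward from the peak — single-peaked.
Cluster 6: ranking walks positions 1-2-4-3; Lomond is ranked above Ivery even though Ivery lies between Lomond and the peak Arden on the axis — preferences dip and rise again. Not single-peaked.
Cluster 7 (peak Granton at position 2): ranking walks positions 2-1-3-4, expanding outward from the peak — single-peaked.
Cluster 4 violates single-peakedness, so the profile is not single-peaked on this axis.

no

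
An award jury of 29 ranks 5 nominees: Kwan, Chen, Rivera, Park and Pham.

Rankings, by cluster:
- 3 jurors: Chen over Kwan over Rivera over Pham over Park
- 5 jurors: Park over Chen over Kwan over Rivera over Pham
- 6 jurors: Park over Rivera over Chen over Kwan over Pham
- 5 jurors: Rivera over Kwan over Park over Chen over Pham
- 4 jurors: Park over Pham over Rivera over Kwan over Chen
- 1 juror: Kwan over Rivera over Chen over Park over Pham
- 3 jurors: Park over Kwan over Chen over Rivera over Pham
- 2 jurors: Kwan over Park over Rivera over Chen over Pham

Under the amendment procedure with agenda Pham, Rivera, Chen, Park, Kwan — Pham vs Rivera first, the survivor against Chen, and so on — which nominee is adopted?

Round 1: Pham vs Rivera — 4–25, Rivera advances.
Round 2: Rivera vs Chen — 18–11, Rivera advances.
Round 3: Rivera vs Park — 9–20, Park advances.
Round 4: Park vs Kwan — 18–11, Park advances.
Park survives the agenda.

Park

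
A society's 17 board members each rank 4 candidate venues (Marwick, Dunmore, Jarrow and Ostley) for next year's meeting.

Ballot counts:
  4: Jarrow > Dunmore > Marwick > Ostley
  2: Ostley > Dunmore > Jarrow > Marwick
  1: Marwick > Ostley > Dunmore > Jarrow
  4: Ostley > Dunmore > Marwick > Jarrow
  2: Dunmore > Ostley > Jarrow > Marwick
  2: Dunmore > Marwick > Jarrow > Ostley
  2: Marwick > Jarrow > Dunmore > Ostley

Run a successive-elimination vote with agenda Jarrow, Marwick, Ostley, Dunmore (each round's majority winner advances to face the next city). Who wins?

Dunmore

Round 1: Jarrow vs Marwick — 8–9, Marwick advances.
Round 2: Marwick vs Ostley — 9–8, Marwick advances.
Round 3: Marwick vs Dunmore — 3–14, Dunmore advances.
Dunmore survives the agenda.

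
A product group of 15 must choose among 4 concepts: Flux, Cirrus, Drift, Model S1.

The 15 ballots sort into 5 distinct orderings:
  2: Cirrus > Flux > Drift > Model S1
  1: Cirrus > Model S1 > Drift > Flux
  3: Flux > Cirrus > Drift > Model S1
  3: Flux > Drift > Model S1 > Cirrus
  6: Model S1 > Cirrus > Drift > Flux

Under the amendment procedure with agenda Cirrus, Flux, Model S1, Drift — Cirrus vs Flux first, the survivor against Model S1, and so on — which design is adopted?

Drift

Round 1: Cirrus vs Flux — 9–6, Cirrus advances.
Round 2: Cirrus vs Model S1 — 6–9, Model S1 advances.
Round 3: Model S1 vs Drift — 7–8, Drift advances.
The agenda winner is Drift.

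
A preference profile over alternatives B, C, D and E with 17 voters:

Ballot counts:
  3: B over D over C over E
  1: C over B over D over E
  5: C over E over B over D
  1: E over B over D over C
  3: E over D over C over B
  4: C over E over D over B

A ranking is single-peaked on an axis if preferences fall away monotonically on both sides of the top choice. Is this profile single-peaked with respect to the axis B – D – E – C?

Axis positions: B=1, D=2, E=3, C=4.
Ballot type 1: ranking walks positions 1-2-4-3; C is ranked above E even though E lies between C and the peak B on the axis — preferences dip and rise again. Not single-peaked.
Ballot type 2: ranking walks positions 4-1-2-3; B is ranked above E even though E lies between B and the peak C on the axis — preferences dip and rise again. Not single-peaked.
Ballot type 3: ranking walks positions 4-3-1-2; B is ranked above D even though D lies between B and the peak C on the axis — preferences dip and rise again. Not single-peaked.
Ballot type 4: ranking walks positions 3-1-2-4; B is ranked above D even though D lies between B and the peak E on the axis — preferences dip and rise again. Not single-peaked.
Ballot type 5 (peak E at position 3): ranking walks positions 3-2-4-1, expanding outward from the peak — single-peaked.
Ballot type 6 (peak C at position 4): ranking walks positions 4-3-2-1, expanding outward from the peak — single-peaked.
Ballot type 1 violates single-peakedness, so the profile is not single-peaked on this axis.

no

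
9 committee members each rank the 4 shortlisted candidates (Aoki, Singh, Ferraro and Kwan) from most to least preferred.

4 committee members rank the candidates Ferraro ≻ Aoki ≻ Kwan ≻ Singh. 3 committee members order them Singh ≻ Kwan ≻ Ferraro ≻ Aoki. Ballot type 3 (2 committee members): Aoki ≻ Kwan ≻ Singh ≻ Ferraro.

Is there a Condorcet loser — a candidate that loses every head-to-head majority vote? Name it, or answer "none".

none

Head-to-head results (9 committee members):
Aoki vs Singh: Aoki is ranked higher on 4+2 = 6 ballots, Singh on 3. Aoki wins 6–3.
Aoki vs Ferraro: Ferraro, 7–2.
Aoki–Kwan: Aoki 6–3.
Singh vs Ferraro: 3+2 = 5 for Singh, 4 for Ferraro — Singh by 5–4.
Singh vs Kwan: Singh is ranked higher on 3 ballots, Kwan on 6. Kwan wins 6–3.
Ferraro vs Kwan: Ferraro preferred on 4 ballots; Kwan wins 5–4.
Each candidate has at least one pairwise win (Aoki beats Singh; Singh beats Ferraro; Ferraro beats Aoki; Kwan beats Singh) — no Condorcet loser.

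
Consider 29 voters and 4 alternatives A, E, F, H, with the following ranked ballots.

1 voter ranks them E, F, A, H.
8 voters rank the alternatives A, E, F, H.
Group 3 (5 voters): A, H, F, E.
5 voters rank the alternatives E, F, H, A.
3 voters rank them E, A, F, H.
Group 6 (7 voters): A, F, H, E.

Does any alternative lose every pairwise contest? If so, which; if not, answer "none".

H

Head-to-head results (29 voters):
A–E: A 20–9.
A vs F: A preferred on 8+5+3+7 = 23 ballots; A wins 23–6.
A vs H: A is ranked higher on 1+8+5+3+7 = 24 ballots, H on 5. A wins 24–5.
E vs F: E wins 17–12.
E–H: E 17–12.
F vs H: F, 24–5.
H loses to every other alternative — it is the Condorcet loser.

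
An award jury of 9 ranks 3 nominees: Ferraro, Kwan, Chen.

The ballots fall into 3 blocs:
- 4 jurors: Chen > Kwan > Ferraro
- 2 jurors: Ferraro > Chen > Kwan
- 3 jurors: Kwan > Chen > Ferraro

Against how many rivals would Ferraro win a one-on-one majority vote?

Ferraro against each rival (9 jurors):
Ferraro–Kwan: Kwan 7–2.
Ferraro vs Chen: Ferraro preferred on 2 ballots; Chen wins 7–2.
Ferraro beats no one; loses to Kwan, Chen — 0 pairwise wins.

0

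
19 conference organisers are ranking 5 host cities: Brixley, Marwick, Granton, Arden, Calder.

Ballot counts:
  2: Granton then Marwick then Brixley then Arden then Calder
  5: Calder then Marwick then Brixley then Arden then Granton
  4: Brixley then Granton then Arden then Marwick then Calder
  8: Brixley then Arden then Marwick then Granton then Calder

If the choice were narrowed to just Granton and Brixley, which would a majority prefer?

Ballots ranking Granton above Brixley: 2.
Ballots ranking Brixley above Granton: 19 − 2 = 17.
Brixley wins the head-to-head 17–2.

Brixley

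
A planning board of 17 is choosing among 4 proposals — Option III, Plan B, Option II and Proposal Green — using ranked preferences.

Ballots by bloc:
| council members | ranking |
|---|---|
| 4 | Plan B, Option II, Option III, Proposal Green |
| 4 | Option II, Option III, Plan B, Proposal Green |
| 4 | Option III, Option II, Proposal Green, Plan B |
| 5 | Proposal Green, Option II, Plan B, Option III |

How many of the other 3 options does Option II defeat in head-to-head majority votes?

3

Option II against each rival (17 council members):
Option II–Option III: Option II 13–4.
Option II vs Plan B: Option II wins 13–4.
Option II vs Proposal Green: Option II is ranked higher on 4+4+4 = 12 ballots, Proposal Green on 5. Option II wins 12–5.
Option II beats Option III, Plan B, Proposal Green — 3 pairwise wins.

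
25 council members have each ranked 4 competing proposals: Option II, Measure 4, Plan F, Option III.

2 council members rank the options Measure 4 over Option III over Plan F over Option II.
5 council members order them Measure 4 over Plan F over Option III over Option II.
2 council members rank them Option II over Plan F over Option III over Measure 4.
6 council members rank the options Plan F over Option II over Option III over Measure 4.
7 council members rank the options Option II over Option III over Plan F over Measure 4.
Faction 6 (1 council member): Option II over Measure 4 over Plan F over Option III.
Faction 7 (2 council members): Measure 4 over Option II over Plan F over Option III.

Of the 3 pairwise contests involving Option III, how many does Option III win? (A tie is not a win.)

1

Option III against each rival (25 council members):
Option III vs Option II: 7 to 18, Option II.
Option III vs Measure 4: 2+6+7 = 15 for Option III, 10 for Measure 4 — Option III by 15–10.
Option III vs Plan F: Option III preferred on 2+7 = 9 ballots; Plan F wins 16–9.
Option III beats Measure 4; loses to Option II, Plan F — 1 pairwise win.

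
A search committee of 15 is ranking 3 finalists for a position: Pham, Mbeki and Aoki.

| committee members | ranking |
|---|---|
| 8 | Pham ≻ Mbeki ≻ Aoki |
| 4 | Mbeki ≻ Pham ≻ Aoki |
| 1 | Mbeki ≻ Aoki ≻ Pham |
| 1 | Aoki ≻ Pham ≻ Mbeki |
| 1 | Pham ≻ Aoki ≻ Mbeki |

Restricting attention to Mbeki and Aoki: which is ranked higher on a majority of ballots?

Ballots ranking Mbeki above Aoki: 8 + 4 + 1 = 13.
Ballots ranking Aoki above Mbeki: 15 − 13 = 2.
Mbeki wins the head-to-head 13–2.

Mbeki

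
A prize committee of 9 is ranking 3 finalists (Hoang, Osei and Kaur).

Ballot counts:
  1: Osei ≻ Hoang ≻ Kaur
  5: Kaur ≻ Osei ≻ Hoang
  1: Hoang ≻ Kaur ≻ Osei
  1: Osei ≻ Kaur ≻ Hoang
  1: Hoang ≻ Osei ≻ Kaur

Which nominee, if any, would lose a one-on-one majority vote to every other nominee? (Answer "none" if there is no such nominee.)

Hoang

Head-to-head results (9 jurors):
Hoang–Osei: Osei 7–2.
Hoang–Kaur: Kaur 6–3.
Osei–Kaur: Kaur 6–3.
Hoang is beaten in every head-to-head and is the Condorcet loser.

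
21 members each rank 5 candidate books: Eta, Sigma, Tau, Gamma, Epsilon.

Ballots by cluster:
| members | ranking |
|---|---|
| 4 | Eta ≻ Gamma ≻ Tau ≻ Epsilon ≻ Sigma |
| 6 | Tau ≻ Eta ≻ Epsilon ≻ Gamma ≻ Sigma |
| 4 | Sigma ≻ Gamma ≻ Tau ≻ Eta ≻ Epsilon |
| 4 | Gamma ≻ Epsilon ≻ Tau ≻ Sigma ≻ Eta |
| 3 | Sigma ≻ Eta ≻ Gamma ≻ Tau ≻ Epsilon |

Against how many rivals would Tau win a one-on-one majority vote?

Tau against each rival (21 members):
Tau vs Eta: Tau wins 14–7.
Tau vs Sigma: Tau, 14–7.
Tau vs Gamma: 6 to 15, Gamma.
Tau vs Epsilon: Tau, 17–4.
Tau beats Eta, Sigma, Epsilon; loses to Gamma — 3 pairwise wins.

3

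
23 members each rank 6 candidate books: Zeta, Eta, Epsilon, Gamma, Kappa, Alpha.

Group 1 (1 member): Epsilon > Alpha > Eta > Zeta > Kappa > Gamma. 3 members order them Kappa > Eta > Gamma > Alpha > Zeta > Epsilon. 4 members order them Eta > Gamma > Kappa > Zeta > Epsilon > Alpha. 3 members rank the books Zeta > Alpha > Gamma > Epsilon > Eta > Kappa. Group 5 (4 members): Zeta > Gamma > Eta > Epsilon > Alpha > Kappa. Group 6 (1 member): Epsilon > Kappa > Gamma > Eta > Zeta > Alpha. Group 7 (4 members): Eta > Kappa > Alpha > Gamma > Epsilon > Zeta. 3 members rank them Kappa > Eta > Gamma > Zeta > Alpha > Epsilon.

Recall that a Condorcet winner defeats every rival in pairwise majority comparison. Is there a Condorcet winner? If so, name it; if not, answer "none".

Pairwise majorities:
Zeta vs Eta: Zeta is ranked higher on 3+4 = 7 ballots, Eta on 16. Eta wins 16–7.
Zeta vs Epsilon: 3+4+3+4+3 = 17 for Zeta, 6 for Epsilon — Zeta by 17–6.
Zeta vs Gamma: 1+3+4 = 8 for Zeta, 15 for Gamma — Gamma by 15–8.
Zeta vs Kappa: 1+3+4 = 8 for Zeta, 15 for Kappa — Kappa by 15–8.
Zeta vs Alpha: Zeta preferred on 4+3+4+1+3 = 15 ballots; Zeta wins 15–8.
Eta vs Epsilon: Eta preferred on 3+4+4+4+3 = 18 ballots; Eta wins 18–5.
Eta vs Gamma: 15 to 8, Eta.
Eta vs Kappa: 16 to 7, Eta.
Eta vs Alpha: Eta is ranked higher on 3+4+4+1+4+3 = 19 ballots, Alpha on 4. Eta wins 19–4.
Epsilon vs Gamma: Epsilon preferred on 1+1 = 2 ballots; Gamma wins 21–2.
Epsilon vs Kappa: Epsilon is ranked higher on 1+3+4+1 = 9 ballots, Kappa on 14. Kappa wins 14–9.
Epsilon vs Alpha: Epsilon preferred on 1+4+4+1 = 10 ballots; Alpha wins 13–10.
Gamma vs Kappa: 4+3+4 = 11 for Gamma, 12 for Kappa — Kappa by 12–11.
Gamma vs Alpha: 15 to 8, Gamma.
Kappa vs Alpha: 15 to 8, Kappa.
Eta beats each of Zeta, Epsilon, Gamma, Kappa, Alpha — Eta is the Condorcet winner.

Eta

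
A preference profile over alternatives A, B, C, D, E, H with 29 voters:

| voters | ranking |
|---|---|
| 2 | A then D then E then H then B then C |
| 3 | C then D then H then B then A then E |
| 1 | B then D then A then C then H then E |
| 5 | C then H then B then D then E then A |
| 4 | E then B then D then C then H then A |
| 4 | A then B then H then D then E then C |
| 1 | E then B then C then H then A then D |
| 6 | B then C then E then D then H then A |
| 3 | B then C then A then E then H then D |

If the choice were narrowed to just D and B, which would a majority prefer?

B

Ballots ranking D above B: 2 + 3 = 5.
Ballots ranking B above D: 29 − 5 = 24.
B wins the head-to-head 24–5.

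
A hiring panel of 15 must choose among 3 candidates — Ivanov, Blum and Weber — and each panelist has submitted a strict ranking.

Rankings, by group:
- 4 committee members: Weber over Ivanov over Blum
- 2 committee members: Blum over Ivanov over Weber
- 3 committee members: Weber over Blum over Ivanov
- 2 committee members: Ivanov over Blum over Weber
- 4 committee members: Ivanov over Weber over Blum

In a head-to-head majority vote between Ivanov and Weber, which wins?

Ivanov

Ballots ranking Ivanov above Weber: 2 + 2 + 4 = 8.
Ballots ranking Weber above Ivanov: 15 − 8 = 7.
Ivanov wins the head-to-head 8–7.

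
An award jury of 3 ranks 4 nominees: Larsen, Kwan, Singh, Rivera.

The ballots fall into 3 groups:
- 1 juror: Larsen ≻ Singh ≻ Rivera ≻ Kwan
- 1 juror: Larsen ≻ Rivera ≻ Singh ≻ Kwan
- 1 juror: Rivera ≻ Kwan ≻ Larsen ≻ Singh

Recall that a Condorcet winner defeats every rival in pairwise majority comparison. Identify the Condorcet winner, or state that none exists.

Larsen

Pairwise majorities:
Larsen vs Kwan: Larsen is ranked higher on 1+1 = 2 ballots, Kwan on 1. Larsen wins 2–1.
Larsen vs Singh: Larsen preferred on 1+1+1 = 3 ballots; Larsen wins 3–0.
Larsen vs Rivera: Larsen preferred on 1+1 = 2 ballots; Larsen wins 2–1.
Kwan vs Singh: 1 to 2, Singh.
Kwan vs Rivera: Kwan is ranked higher on 0 ballots, Rivera on 3. Rivera wins 3–0.
Singh vs Rivera: Singh preferred on 1 ballot; Rivera wins 2–1.
Only Larsen has no losses; Larsen is the Condorcet winner.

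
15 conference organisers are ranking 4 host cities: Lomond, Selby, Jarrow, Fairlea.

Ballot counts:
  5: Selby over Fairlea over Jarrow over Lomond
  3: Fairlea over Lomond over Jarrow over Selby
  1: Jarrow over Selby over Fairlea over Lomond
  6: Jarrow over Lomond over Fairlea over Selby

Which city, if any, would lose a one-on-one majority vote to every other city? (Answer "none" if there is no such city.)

Selby

Pairwise majorities:
Lomond vs Selby: Lomond wins 9–6.
Lomond vs Jarrow: Jarrow wins 12–3.
Lomond vs Fairlea: Fairlea wins 9–6.
Selby vs Jarrow: Selby is ranked higher on 5 ballots, Jarrow on 10. Jarrow wins 10–5.
Selby vs Fairlea: 6 to 9, Fairlea.
Jarrow vs Fairlea: 7 to 8, Fairlea.
Selby is beaten in every head-to-head and is the Condorcet loser.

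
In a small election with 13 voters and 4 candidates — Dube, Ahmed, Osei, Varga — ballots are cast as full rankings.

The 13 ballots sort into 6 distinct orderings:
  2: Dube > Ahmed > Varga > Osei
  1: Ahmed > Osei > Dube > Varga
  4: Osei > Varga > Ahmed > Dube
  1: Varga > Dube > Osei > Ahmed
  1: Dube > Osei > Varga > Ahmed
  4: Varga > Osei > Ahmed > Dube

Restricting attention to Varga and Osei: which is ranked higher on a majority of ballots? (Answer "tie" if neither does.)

Varga

Ballots ranking Varga above Osei: 2 + 1 + 4 = 7.
Ballots ranking Osei above Varga: 13 − 7 = 6.
Varga wins the head-to-head 7–6.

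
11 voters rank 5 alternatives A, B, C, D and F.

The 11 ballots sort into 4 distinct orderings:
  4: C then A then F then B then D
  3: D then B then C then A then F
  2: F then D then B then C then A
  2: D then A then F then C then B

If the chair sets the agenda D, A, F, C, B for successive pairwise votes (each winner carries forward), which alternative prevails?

C

Round 1: D vs A — 7–4, D advances.
Round 2: D vs F — 5–6, F advances.
Round 3: F vs C — 4–7, C advances.
Round 4: C vs B — 6–5, C advances.
The agenda winner is C.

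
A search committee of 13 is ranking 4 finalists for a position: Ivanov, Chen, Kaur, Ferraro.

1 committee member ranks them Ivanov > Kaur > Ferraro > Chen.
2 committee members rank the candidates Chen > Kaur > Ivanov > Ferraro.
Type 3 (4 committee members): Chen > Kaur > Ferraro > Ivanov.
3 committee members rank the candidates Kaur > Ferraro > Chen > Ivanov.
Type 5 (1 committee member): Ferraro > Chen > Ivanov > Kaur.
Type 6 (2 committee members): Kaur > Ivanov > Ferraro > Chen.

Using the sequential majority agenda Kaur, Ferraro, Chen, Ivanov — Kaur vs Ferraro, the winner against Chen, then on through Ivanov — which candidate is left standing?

Round 1: Kaur vs Ferraro — 12–1, Kaur advances.
Round 2: Kaur vs Chen — 6–7, Chen advances.
Round 3: Chen vs Ivanov — 10–3, Chen advances.
The agenda winner is Chen.

Chen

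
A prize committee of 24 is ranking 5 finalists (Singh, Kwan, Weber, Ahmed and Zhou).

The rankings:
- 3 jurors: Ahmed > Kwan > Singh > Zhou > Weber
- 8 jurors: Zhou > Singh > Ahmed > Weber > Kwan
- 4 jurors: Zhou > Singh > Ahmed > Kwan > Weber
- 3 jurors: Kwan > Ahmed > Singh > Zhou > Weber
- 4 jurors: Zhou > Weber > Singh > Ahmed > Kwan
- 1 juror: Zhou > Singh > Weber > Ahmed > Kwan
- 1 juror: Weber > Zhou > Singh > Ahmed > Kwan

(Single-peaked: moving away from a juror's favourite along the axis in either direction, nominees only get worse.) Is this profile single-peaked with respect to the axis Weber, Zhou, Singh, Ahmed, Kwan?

Axis positions: Weber=1, Zhou=2, Singh=3, Ahmed=4, Kwan=5.
Cluster 1 (peak Ahmed at position 4): ranking walks positions 4-5-3-2-1, expanding outward from the peak — single-peaked.
Cluster 2 (peak Zhou at position 2): ranking walks positions 2-3-4-1-5, expanding outward from the peak — single-peaked.
Cluster 3 (peak Zhou at position 2): ranking walks positions 2-3-4-5-1, expanding outward from the peak — single-peaked.
Cluster 4 (peak Kwan at position 5): ranking walks positions 5-4-3-2-1, expanding outward from the peak — single-peaked.
Cluster 5 (peak Zhou at position 2): ranking walks positions 2-1-3-4-5, expanding outward from the peak — single-peaked.
Cluster 6 (peak Zhou at position 2): ranking walks positions 2-3-1-4-5, expanding outward from the peak — single-peaked.
Cluster 7 (peak Weber at position 1): ranking walks positions 1-2-3-4-5, expanding outward from the peak — single-peaked.
Every ranking is single-peaked on this axis.

yes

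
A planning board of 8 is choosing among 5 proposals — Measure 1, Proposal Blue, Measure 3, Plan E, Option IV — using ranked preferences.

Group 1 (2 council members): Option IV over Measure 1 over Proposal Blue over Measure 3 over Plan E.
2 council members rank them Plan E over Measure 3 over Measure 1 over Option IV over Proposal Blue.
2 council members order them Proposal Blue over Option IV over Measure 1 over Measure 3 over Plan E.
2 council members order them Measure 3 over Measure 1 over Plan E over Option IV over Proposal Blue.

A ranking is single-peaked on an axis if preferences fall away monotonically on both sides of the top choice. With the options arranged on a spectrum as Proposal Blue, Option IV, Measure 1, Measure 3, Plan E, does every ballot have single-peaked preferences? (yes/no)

yes

Axis positions: Proposal Blue=1, Option IV=2, Measure 1=3, Measure 3=4, Plan E=5.
Group 1 (peak Option IV at position 2): ranking walks positions 2-3-1-4-5, expanding outward from the peak — single-peaked.
Group 2 (peak Plan E at position 5): ranking walks positions 5-4-3-2-1, expanding outward from the peak — single-peaked.
Group 3 (peak Proposal Blue at position 1): ranking walks positions 1-2-3-4-5, expanding outward from the peak — single-peaked.
Group 4 (peak Measure 3 at position 4): ranking walks positions 4-3-5-2-1, expanding outward from the peak — single-peaked.
Every ranking is single-peaked on this axis.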